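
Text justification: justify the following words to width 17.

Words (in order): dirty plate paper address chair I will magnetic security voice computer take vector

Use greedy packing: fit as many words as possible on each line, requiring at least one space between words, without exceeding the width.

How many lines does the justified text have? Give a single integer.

Line 1: ['dirty', 'plate', 'paper'] (min_width=17, slack=0)
Line 2: ['address', 'chair', 'I'] (min_width=15, slack=2)
Line 3: ['will', 'magnetic'] (min_width=13, slack=4)
Line 4: ['security', 'voice'] (min_width=14, slack=3)
Line 5: ['computer', 'take'] (min_width=13, slack=4)
Line 6: ['vector'] (min_width=6, slack=11)
Total lines: 6

Answer: 6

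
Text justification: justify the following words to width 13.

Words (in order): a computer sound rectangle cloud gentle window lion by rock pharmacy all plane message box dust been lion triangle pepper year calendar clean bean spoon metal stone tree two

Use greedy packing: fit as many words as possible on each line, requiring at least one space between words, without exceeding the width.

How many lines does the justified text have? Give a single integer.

Answer: 16

Derivation:
Line 1: ['a', 'computer'] (min_width=10, slack=3)
Line 2: ['sound'] (min_width=5, slack=8)
Line 3: ['rectangle'] (min_width=9, slack=4)
Line 4: ['cloud', 'gentle'] (min_width=12, slack=1)
Line 5: ['window', 'lion'] (min_width=11, slack=2)
Line 6: ['by', 'rock'] (min_width=7, slack=6)
Line 7: ['pharmacy', 'all'] (min_width=12, slack=1)
Line 8: ['plane', 'message'] (min_width=13, slack=0)
Line 9: ['box', 'dust', 'been'] (min_width=13, slack=0)
Line 10: ['lion', 'triangle'] (min_width=13, slack=0)
Line 11: ['pepper', 'year'] (min_width=11, slack=2)
Line 12: ['calendar'] (min_width=8, slack=5)
Line 13: ['clean', 'bean'] (min_width=10, slack=3)
Line 14: ['spoon', 'metal'] (min_width=11, slack=2)
Line 15: ['stone', 'tree'] (min_width=10, slack=3)
Line 16: ['two'] (min_width=3, slack=10)
Total lines: 16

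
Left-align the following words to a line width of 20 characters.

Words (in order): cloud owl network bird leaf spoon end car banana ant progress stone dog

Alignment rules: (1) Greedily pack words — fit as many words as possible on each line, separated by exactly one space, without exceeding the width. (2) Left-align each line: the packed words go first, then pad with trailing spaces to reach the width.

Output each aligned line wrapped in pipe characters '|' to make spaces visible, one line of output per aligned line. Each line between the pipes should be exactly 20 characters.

Line 1: ['cloud', 'owl', 'network'] (min_width=17, slack=3)
Line 2: ['bird', 'leaf', 'spoon', 'end'] (min_width=19, slack=1)
Line 3: ['car', 'banana', 'ant'] (min_width=14, slack=6)
Line 4: ['progress', 'stone', 'dog'] (min_width=18, slack=2)

Answer: |cloud owl network   |
|bird leaf spoon end |
|car banana ant      |
|progress stone dog  |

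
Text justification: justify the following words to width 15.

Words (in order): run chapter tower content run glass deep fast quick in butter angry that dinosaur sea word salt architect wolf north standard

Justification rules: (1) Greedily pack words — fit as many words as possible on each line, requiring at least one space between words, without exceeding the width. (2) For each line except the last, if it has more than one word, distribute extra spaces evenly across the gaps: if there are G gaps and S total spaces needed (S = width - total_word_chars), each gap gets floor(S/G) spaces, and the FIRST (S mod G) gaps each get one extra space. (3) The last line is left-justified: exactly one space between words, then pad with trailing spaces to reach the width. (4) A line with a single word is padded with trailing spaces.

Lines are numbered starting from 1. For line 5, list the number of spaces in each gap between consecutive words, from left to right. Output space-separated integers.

Answer: 4

Derivation:
Line 1: ['run', 'chapter'] (min_width=11, slack=4)
Line 2: ['tower', 'content'] (min_width=13, slack=2)
Line 3: ['run', 'glass', 'deep'] (min_width=14, slack=1)
Line 4: ['fast', 'quick', 'in'] (min_width=13, slack=2)
Line 5: ['butter', 'angry'] (min_width=12, slack=3)
Line 6: ['that', 'dinosaur'] (min_width=13, slack=2)
Line 7: ['sea', 'word', 'salt'] (min_width=13, slack=2)
Line 8: ['architect', 'wolf'] (min_width=14, slack=1)
Line 9: ['north', 'standard'] (min_width=14, slack=1)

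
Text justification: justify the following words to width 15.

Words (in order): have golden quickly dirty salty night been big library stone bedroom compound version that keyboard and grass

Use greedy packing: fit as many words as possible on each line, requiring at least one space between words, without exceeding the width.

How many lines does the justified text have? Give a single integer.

Answer: 10

Derivation:
Line 1: ['have', 'golden'] (min_width=11, slack=4)
Line 2: ['quickly', 'dirty'] (min_width=13, slack=2)
Line 3: ['salty', 'night'] (min_width=11, slack=4)
Line 4: ['been', 'big'] (min_width=8, slack=7)
Line 5: ['library', 'stone'] (min_width=13, slack=2)
Line 6: ['bedroom'] (min_width=7, slack=8)
Line 7: ['compound'] (min_width=8, slack=7)
Line 8: ['version', 'that'] (min_width=12, slack=3)
Line 9: ['keyboard', 'and'] (min_width=12, slack=3)
Line 10: ['grass'] (min_width=5, slack=10)
Total lines: 10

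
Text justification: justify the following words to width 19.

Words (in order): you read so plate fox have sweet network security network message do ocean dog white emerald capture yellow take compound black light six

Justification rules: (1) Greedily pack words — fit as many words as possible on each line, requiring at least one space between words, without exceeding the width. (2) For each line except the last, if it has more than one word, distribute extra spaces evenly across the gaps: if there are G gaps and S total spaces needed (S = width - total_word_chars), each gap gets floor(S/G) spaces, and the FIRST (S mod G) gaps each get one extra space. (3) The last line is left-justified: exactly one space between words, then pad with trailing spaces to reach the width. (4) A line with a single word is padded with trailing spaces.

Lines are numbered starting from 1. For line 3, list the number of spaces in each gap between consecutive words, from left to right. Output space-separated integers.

Line 1: ['you', 'read', 'so', 'plate'] (min_width=17, slack=2)
Line 2: ['fox', 'have', 'sweet'] (min_width=14, slack=5)
Line 3: ['network', 'security'] (min_width=16, slack=3)
Line 4: ['network', 'message', 'do'] (min_width=18, slack=1)
Line 5: ['ocean', 'dog', 'white'] (min_width=15, slack=4)
Line 6: ['emerald', 'capture'] (min_width=15, slack=4)
Line 7: ['yellow', 'take'] (min_width=11, slack=8)
Line 8: ['compound', 'black'] (min_width=14, slack=5)
Line 9: ['light', 'six'] (min_width=9, slack=10)

Answer: 4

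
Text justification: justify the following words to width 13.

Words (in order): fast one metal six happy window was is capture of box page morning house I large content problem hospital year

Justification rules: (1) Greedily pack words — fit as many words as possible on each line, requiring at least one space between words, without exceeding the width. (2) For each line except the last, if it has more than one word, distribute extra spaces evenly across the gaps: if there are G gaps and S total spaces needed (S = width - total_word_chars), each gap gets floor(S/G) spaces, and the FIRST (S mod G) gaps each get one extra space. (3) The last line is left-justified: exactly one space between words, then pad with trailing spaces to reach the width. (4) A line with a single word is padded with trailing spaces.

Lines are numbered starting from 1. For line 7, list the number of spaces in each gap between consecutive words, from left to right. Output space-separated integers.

Answer: 1

Derivation:
Line 1: ['fast', 'one'] (min_width=8, slack=5)
Line 2: ['metal', 'six'] (min_width=9, slack=4)
Line 3: ['happy', 'window'] (min_width=12, slack=1)
Line 4: ['was', 'is'] (min_width=6, slack=7)
Line 5: ['capture', 'of'] (min_width=10, slack=3)
Line 6: ['box', 'page'] (min_width=8, slack=5)
Line 7: ['morning', 'house'] (min_width=13, slack=0)
Line 8: ['I', 'large'] (min_width=7, slack=6)
Line 9: ['content'] (min_width=7, slack=6)
Line 10: ['problem'] (min_width=7, slack=6)
Line 11: ['hospital', 'year'] (min_width=13, slack=0)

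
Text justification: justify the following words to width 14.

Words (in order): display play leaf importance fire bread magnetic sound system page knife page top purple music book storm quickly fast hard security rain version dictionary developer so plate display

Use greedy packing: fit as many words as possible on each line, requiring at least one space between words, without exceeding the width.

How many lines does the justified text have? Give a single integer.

Answer: 15

Derivation:
Line 1: ['display', 'play'] (min_width=12, slack=2)
Line 2: ['leaf'] (min_width=4, slack=10)
Line 3: ['importance'] (min_width=10, slack=4)
Line 4: ['fire', 'bread'] (min_width=10, slack=4)
Line 5: ['magnetic', 'sound'] (min_width=14, slack=0)
Line 6: ['system', 'page'] (min_width=11, slack=3)
Line 7: ['knife', 'page', 'top'] (min_width=14, slack=0)
Line 8: ['purple', 'music'] (min_width=12, slack=2)
Line 9: ['book', 'storm'] (min_width=10, slack=4)
Line 10: ['quickly', 'fast'] (min_width=12, slack=2)
Line 11: ['hard', 'security'] (min_width=13, slack=1)
Line 12: ['rain', 'version'] (min_width=12, slack=2)
Line 13: ['dictionary'] (min_width=10, slack=4)
Line 14: ['developer', 'so'] (min_width=12, slack=2)
Line 15: ['plate', 'display'] (min_width=13, slack=1)
Total lines: 15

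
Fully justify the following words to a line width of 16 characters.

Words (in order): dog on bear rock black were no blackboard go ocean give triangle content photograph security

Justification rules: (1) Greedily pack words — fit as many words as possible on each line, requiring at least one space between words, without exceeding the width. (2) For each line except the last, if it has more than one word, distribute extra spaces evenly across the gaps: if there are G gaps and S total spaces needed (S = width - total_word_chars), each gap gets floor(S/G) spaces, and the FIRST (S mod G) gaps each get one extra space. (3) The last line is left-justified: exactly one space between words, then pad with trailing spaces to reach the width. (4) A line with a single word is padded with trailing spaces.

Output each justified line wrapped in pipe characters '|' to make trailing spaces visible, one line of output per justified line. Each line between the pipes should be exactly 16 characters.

Answer: |dog on bear rock|
|black   were  no|
|blackboard    go|
|ocean       give|
|triangle content|
|photograph      |
|security        |

Derivation:
Line 1: ['dog', 'on', 'bear', 'rock'] (min_width=16, slack=0)
Line 2: ['black', 'were', 'no'] (min_width=13, slack=3)
Line 3: ['blackboard', 'go'] (min_width=13, slack=3)
Line 4: ['ocean', 'give'] (min_width=10, slack=6)
Line 5: ['triangle', 'content'] (min_width=16, slack=0)
Line 6: ['photograph'] (min_width=10, slack=6)
Line 7: ['security'] (min_width=8, slack=8)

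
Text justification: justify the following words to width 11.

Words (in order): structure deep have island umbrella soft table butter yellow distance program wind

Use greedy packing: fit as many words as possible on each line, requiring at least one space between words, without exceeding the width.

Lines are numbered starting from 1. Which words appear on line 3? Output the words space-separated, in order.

Answer: island

Derivation:
Line 1: ['structure'] (min_width=9, slack=2)
Line 2: ['deep', 'have'] (min_width=9, slack=2)
Line 3: ['island'] (min_width=6, slack=5)
Line 4: ['umbrella'] (min_width=8, slack=3)
Line 5: ['soft', 'table'] (min_width=10, slack=1)
Line 6: ['butter'] (min_width=6, slack=5)
Line 7: ['yellow'] (min_width=6, slack=5)
Line 8: ['distance'] (min_width=8, slack=3)
Line 9: ['program'] (min_width=7, slack=4)
Line 10: ['wind'] (min_width=4, slack=7)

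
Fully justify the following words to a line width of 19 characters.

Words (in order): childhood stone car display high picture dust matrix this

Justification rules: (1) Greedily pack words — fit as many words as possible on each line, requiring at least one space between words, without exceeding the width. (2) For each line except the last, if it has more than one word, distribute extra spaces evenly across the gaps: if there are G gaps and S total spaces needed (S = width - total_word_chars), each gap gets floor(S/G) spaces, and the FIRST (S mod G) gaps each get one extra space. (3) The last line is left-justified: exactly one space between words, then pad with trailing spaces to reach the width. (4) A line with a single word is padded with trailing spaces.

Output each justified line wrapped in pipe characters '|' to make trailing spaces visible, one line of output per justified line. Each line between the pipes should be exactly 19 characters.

Answer: |childhood stone car|
|display        high|
|picture dust matrix|
|this               |

Derivation:
Line 1: ['childhood', 'stone', 'car'] (min_width=19, slack=0)
Line 2: ['display', 'high'] (min_width=12, slack=7)
Line 3: ['picture', 'dust', 'matrix'] (min_width=19, slack=0)
Line 4: ['this'] (min_width=4, slack=15)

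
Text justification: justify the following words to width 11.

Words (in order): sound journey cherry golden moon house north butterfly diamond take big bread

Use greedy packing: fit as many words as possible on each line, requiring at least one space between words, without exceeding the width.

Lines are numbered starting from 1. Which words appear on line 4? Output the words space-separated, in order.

Answer: golden moon

Derivation:
Line 1: ['sound'] (min_width=5, slack=6)
Line 2: ['journey'] (min_width=7, slack=4)
Line 3: ['cherry'] (min_width=6, slack=5)
Line 4: ['golden', 'moon'] (min_width=11, slack=0)
Line 5: ['house', 'north'] (min_width=11, slack=0)
Line 6: ['butterfly'] (min_width=9, slack=2)
Line 7: ['diamond'] (min_width=7, slack=4)
Line 8: ['take', 'big'] (min_width=8, slack=3)
Line 9: ['bread'] (min_width=5, slack=6)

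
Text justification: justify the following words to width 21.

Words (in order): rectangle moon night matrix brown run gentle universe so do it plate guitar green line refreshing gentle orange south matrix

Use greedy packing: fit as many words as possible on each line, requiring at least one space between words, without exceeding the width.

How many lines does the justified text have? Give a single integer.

Line 1: ['rectangle', 'moon', 'night'] (min_width=20, slack=1)
Line 2: ['matrix', 'brown', 'run'] (min_width=16, slack=5)
Line 3: ['gentle', 'universe', 'so', 'do'] (min_width=21, slack=0)
Line 4: ['it', 'plate', 'guitar', 'green'] (min_width=21, slack=0)
Line 5: ['line', 'refreshing'] (min_width=15, slack=6)
Line 6: ['gentle', 'orange', 'south'] (min_width=19, slack=2)
Line 7: ['matrix'] (min_width=6, slack=15)
Total lines: 7

Answer: 7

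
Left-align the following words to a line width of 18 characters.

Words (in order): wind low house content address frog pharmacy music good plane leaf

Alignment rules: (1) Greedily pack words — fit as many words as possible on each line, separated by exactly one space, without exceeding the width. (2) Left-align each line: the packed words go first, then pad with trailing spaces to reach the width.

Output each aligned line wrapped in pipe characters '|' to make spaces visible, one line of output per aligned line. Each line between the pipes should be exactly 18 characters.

Line 1: ['wind', 'low', 'house'] (min_width=14, slack=4)
Line 2: ['content', 'address'] (min_width=15, slack=3)
Line 3: ['frog', 'pharmacy'] (min_width=13, slack=5)
Line 4: ['music', 'good', 'plane'] (min_width=16, slack=2)
Line 5: ['leaf'] (min_width=4, slack=14)

Answer: |wind low house    |
|content address   |
|frog pharmacy     |
|music good plane  |
|leaf              |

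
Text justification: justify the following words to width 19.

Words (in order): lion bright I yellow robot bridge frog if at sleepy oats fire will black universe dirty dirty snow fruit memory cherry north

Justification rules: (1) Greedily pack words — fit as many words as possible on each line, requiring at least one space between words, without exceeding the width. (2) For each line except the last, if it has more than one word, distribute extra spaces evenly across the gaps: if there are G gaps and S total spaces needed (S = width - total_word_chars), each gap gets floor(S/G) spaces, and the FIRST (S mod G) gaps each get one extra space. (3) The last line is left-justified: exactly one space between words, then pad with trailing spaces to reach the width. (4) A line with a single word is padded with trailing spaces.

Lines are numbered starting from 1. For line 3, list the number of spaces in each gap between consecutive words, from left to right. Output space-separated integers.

Line 1: ['lion', 'bright', 'I'] (min_width=13, slack=6)
Line 2: ['yellow', 'robot', 'bridge'] (min_width=19, slack=0)
Line 3: ['frog', 'if', 'at', 'sleepy'] (min_width=17, slack=2)
Line 4: ['oats', 'fire', 'will'] (min_width=14, slack=5)
Line 5: ['black', 'universe'] (min_width=14, slack=5)
Line 6: ['dirty', 'dirty', 'snow'] (min_width=16, slack=3)
Line 7: ['fruit', 'memory', 'cherry'] (min_width=19, slack=0)
Line 8: ['north'] (min_width=5, slack=14)

Answer: 2 2 1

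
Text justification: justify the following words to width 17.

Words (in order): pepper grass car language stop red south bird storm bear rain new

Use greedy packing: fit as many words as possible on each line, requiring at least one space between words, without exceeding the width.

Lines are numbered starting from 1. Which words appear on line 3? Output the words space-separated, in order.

Line 1: ['pepper', 'grass', 'car'] (min_width=16, slack=1)
Line 2: ['language', 'stop', 'red'] (min_width=17, slack=0)
Line 3: ['south', 'bird', 'storm'] (min_width=16, slack=1)
Line 4: ['bear', 'rain', 'new'] (min_width=13, slack=4)

Answer: south bird storm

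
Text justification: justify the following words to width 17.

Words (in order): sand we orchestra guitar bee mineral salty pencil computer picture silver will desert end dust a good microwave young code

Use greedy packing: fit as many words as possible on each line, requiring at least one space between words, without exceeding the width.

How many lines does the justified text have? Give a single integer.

Line 1: ['sand', 'we', 'orchestra'] (min_width=17, slack=0)
Line 2: ['guitar', 'bee'] (min_width=10, slack=7)
Line 3: ['mineral', 'salty'] (min_width=13, slack=4)
Line 4: ['pencil', 'computer'] (min_width=15, slack=2)
Line 5: ['picture', 'silver'] (min_width=14, slack=3)
Line 6: ['will', 'desert', 'end'] (min_width=15, slack=2)
Line 7: ['dust', 'a', 'good'] (min_width=11, slack=6)
Line 8: ['microwave', 'young'] (min_width=15, slack=2)
Line 9: ['code'] (min_width=4, slack=13)
Total lines: 9

Answer: 9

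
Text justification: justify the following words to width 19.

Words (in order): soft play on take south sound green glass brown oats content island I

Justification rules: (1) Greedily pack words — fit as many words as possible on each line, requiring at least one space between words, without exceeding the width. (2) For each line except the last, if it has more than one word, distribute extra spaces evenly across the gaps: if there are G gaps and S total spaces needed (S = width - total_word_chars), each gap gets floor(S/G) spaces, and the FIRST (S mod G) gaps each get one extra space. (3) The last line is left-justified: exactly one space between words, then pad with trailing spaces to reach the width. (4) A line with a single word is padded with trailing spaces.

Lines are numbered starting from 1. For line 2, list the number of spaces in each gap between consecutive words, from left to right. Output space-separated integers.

Line 1: ['soft', 'play', 'on', 'take'] (min_width=17, slack=2)
Line 2: ['south', 'sound', 'green'] (min_width=17, slack=2)
Line 3: ['glass', 'brown', 'oats'] (min_width=16, slack=3)
Line 4: ['content', 'island', 'I'] (min_width=16, slack=3)

Answer: 2 2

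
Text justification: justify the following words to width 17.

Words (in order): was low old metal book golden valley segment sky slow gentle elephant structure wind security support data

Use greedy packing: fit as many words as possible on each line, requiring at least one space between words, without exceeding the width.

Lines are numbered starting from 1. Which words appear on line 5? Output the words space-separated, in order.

Line 1: ['was', 'low', 'old', 'metal'] (min_width=17, slack=0)
Line 2: ['book', 'golden'] (min_width=11, slack=6)
Line 3: ['valley', 'segment'] (min_width=14, slack=3)
Line 4: ['sky', 'slow', 'gentle'] (min_width=15, slack=2)
Line 5: ['elephant'] (min_width=8, slack=9)
Line 6: ['structure', 'wind'] (min_width=14, slack=3)
Line 7: ['security', 'support'] (min_width=16, slack=1)
Line 8: ['data'] (min_width=4, slack=13)

Answer: elephant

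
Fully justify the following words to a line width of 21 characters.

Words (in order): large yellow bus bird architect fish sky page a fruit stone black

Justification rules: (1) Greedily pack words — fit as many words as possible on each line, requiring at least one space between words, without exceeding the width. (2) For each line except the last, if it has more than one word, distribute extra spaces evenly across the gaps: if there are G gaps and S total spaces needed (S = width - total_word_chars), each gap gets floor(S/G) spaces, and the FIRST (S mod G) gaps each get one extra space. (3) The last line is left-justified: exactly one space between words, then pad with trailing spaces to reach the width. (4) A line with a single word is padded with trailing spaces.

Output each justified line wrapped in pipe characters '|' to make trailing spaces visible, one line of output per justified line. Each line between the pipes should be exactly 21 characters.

Line 1: ['large', 'yellow', 'bus', 'bird'] (min_width=21, slack=0)
Line 2: ['architect', 'fish', 'sky'] (min_width=18, slack=3)
Line 3: ['page', 'a', 'fruit', 'stone'] (min_width=18, slack=3)
Line 4: ['black'] (min_width=5, slack=16)

Answer: |large yellow bus bird|
|architect   fish  sky|
|page  a  fruit  stone|
|black                |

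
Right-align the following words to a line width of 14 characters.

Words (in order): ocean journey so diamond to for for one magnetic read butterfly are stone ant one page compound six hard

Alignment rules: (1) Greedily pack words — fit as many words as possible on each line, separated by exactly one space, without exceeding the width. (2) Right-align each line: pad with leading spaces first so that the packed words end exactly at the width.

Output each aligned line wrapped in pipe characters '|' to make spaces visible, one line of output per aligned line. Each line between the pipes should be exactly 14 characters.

Line 1: ['ocean', 'journey'] (min_width=13, slack=1)
Line 2: ['so', 'diamond', 'to'] (min_width=13, slack=1)
Line 3: ['for', 'for', 'one'] (min_width=11, slack=3)
Line 4: ['magnetic', 'read'] (min_width=13, slack=1)
Line 5: ['butterfly', 'are'] (min_width=13, slack=1)
Line 6: ['stone', 'ant', 'one'] (min_width=13, slack=1)
Line 7: ['page', 'compound'] (min_width=13, slack=1)
Line 8: ['six', 'hard'] (min_width=8, slack=6)

Answer: | ocean journey|
| so diamond to|
|   for for one|
| magnetic read|
| butterfly are|
| stone ant one|
| page compound|
|      six hard|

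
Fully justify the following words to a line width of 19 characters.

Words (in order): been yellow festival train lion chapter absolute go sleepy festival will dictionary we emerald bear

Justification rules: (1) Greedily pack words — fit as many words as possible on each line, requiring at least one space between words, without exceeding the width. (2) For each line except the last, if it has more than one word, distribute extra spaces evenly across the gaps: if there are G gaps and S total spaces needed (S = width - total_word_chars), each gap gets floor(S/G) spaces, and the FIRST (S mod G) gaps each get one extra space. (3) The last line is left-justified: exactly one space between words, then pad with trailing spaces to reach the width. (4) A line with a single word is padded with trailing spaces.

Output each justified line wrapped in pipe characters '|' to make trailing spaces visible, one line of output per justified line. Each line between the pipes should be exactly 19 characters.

Answer: |been         yellow|
|festival train lion|
|chapter absolute go|
|sleepy     festival|
|will  dictionary we|
|emerald bear       |

Derivation:
Line 1: ['been', 'yellow'] (min_width=11, slack=8)
Line 2: ['festival', 'train', 'lion'] (min_width=19, slack=0)
Line 3: ['chapter', 'absolute', 'go'] (min_width=19, slack=0)
Line 4: ['sleepy', 'festival'] (min_width=15, slack=4)
Line 5: ['will', 'dictionary', 'we'] (min_width=18, slack=1)
Line 6: ['emerald', 'bear'] (min_width=12, slack=7)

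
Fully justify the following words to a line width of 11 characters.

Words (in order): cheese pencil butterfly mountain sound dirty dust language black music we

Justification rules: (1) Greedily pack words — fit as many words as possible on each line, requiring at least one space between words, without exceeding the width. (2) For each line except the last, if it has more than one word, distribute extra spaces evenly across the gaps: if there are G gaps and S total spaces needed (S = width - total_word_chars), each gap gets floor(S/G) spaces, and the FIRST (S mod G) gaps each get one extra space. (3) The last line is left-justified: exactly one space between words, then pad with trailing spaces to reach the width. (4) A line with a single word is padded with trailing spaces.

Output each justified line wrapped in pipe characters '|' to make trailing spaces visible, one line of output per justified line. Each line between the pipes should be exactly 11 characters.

Answer: |cheese     |
|pencil     |
|butterfly  |
|mountain   |
|sound dirty|
|dust       |
|language   |
|black music|
|we         |

Derivation:
Line 1: ['cheese'] (min_width=6, slack=5)
Line 2: ['pencil'] (min_width=6, slack=5)
Line 3: ['butterfly'] (min_width=9, slack=2)
Line 4: ['mountain'] (min_width=8, slack=3)
Line 5: ['sound', 'dirty'] (min_width=11, slack=0)
Line 6: ['dust'] (min_width=4, slack=7)
Line 7: ['language'] (min_width=8, slack=3)
Line 8: ['black', 'music'] (min_width=11, slack=0)
Line 9: ['we'] (min_width=2, slack=9)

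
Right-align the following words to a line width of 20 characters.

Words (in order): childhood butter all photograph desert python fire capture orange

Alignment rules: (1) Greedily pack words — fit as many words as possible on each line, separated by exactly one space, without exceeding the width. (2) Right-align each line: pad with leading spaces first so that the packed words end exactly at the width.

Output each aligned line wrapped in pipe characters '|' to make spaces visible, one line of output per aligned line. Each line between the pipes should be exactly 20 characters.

Line 1: ['childhood', 'butter', 'all'] (min_width=20, slack=0)
Line 2: ['photograph', 'desert'] (min_width=17, slack=3)
Line 3: ['python', 'fire', 'capture'] (min_width=19, slack=1)
Line 4: ['orange'] (min_width=6, slack=14)

Answer: |childhood butter all|
|   photograph desert|
| python fire capture|
|              orange|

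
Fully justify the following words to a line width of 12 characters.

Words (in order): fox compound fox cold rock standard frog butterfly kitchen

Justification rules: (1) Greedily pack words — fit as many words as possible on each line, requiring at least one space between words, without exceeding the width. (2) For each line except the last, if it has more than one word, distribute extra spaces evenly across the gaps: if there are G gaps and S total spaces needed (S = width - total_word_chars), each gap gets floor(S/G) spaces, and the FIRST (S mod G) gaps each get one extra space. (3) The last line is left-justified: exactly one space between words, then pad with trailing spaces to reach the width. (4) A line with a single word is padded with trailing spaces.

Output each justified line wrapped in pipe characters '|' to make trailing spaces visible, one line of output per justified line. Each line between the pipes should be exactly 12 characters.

Line 1: ['fox', 'compound'] (min_width=12, slack=0)
Line 2: ['fox', 'cold'] (min_width=8, slack=4)
Line 3: ['rock'] (min_width=4, slack=8)
Line 4: ['standard'] (min_width=8, slack=4)
Line 5: ['frog'] (min_width=4, slack=8)
Line 6: ['butterfly'] (min_width=9, slack=3)
Line 7: ['kitchen'] (min_width=7, slack=5)

Answer: |fox compound|
|fox     cold|
|rock        |
|standard    |
|frog        |
|butterfly   |
|kitchen     |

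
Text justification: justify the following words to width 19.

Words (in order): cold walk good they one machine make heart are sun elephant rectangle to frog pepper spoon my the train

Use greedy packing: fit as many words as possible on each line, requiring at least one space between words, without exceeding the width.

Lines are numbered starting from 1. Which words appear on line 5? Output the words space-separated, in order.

Answer: to frog pepper

Derivation:
Line 1: ['cold', 'walk', 'good', 'they'] (min_width=19, slack=0)
Line 2: ['one', 'machine', 'make'] (min_width=16, slack=3)
Line 3: ['heart', 'are', 'sun'] (min_width=13, slack=6)
Line 4: ['elephant', 'rectangle'] (min_width=18, slack=1)
Line 5: ['to', 'frog', 'pepper'] (min_width=14, slack=5)
Line 6: ['spoon', 'my', 'the', 'train'] (min_width=18, slack=1)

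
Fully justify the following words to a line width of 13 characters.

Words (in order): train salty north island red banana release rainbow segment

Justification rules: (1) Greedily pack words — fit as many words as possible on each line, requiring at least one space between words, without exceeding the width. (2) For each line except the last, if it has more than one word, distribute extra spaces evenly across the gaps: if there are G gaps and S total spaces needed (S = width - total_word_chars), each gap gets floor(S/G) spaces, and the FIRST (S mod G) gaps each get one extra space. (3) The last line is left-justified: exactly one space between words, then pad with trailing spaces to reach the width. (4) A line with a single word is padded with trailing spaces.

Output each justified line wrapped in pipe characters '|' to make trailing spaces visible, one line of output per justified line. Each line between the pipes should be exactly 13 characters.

Answer: |train   salty|
|north  island|
|red    banana|
|release      |
|rainbow      |
|segment      |

Derivation:
Line 1: ['train', 'salty'] (min_width=11, slack=2)
Line 2: ['north', 'island'] (min_width=12, slack=1)
Line 3: ['red', 'banana'] (min_width=10, slack=3)
Line 4: ['release'] (min_width=7, slack=6)
Line 5: ['rainbow'] (min_width=7, slack=6)
Line 6: ['segment'] (min_width=7, slack=6)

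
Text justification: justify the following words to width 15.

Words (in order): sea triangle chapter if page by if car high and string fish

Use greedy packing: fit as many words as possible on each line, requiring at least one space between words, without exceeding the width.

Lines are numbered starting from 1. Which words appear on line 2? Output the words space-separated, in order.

Line 1: ['sea', 'triangle'] (min_width=12, slack=3)
Line 2: ['chapter', 'if', 'page'] (min_width=15, slack=0)
Line 3: ['by', 'if', 'car', 'high'] (min_width=14, slack=1)
Line 4: ['and', 'string', 'fish'] (min_width=15, slack=0)

Answer: chapter if page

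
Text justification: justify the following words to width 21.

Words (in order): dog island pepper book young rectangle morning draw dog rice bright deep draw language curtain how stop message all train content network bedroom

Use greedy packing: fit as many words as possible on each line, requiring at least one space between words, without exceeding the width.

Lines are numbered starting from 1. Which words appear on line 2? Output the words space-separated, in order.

Answer: book young rectangle

Derivation:
Line 1: ['dog', 'island', 'pepper'] (min_width=17, slack=4)
Line 2: ['book', 'young', 'rectangle'] (min_width=20, slack=1)
Line 3: ['morning', 'draw', 'dog', 'rice'] (min_width=21, slack=0)
Line 4: ['bright', 'deep', 'draw'] (min_width=16, slack=5)
Line 5: ['language', 'curtain', 'how'] (min_width=20, slack=1)
Line 6: ['stop', 'message', 'all'] (min_width=16, slack=5)
Line 7: ['train', 'content', 'network'] (min_width=21, slack=0)
Line 8: ['bedroom'] (min_width=7, slack=14)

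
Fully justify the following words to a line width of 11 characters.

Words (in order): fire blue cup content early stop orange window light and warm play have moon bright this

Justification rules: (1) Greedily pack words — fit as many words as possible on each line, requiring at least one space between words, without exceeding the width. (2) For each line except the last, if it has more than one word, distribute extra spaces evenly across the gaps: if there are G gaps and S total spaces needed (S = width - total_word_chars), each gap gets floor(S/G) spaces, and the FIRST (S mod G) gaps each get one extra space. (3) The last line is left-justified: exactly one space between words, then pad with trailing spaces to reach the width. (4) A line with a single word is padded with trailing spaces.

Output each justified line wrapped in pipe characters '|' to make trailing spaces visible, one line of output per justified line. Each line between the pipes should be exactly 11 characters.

Line 1: ['fire', 'blue'] (min_width=9, slack=2)
Line 2: ['cup', 'content'] (min_width=11, slack=0)
Line 3: ['early', 'stop'] (min_width=10, slack=1)
Line 4: ['orange'] (min_width=6, slack=5)
Line 5: ['window'] (min_width=6, slack=5)
Line 6: ['light', 'and'] (min_width=9, slack=2)
Line 7: ['warm', 'play'] (min_width=9, slack=2)
Line 8: ['have', 'moon'] (min_width=9, slack=2)
Line 9: ['bright', 'this'] (min_width=11, slack=0)

Answer: |fire   blue|
|cup content|
|early  stop|
|orange     |
|window     |
|light   and|
|warm   play|
|have   moon|
|bright this|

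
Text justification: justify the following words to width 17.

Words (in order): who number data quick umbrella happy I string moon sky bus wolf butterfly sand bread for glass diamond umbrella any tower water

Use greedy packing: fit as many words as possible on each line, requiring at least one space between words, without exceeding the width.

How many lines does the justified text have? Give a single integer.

Line 1: ['who', 'number', 'data'] (min_width=15, slack=2)
Line 2: ['quick', 'umbrella'] (min_width=14, slack=3)
Line 3: ['happy', 'I', 'string'] (min_width=14, slack=3)
Line 4: ['moon', 'sky', 'bus', 'wolf'] (min_width=17, slack=0)
Line 5: ['butterfly', 'sand'] (min_width=14, slack=3)
Line 6: ['bread', 'for', 'glass'] (min_width=15, slack=2)
Line 7: ['diamond', 'umbrella'] (min_width=16, slack=1)
Line 8: ['any', 'tower', 'water'] (min_width=15, slack=2)
Total lines: 8

Answer: 8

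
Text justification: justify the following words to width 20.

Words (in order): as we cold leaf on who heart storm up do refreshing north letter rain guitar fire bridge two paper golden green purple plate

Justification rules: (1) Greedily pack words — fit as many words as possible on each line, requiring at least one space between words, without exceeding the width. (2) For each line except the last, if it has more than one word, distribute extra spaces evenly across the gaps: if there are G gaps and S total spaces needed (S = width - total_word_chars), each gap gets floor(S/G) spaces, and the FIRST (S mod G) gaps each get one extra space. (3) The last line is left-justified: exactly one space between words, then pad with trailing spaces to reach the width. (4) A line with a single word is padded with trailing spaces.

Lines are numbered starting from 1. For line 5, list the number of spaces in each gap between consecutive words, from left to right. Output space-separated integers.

Answer: 4 3

Derivation:
Line 1: ['as', 'we', 'cold', 'leaf', 'on'] (min_width=18, slack=2)
Line 2: ['who', 'heart', 'storm', 'up'] (min_width=18, slack=2)
Line 3: ['do', 'refreshing', 'north'] (min_width=19, slack=1)
Line 4: ['letter', 'rain', 'guitar'] (min_width=18, slack=2)
Line 5: ['fire', 'bridge', 'two'] (min_width=15, slack=5)
Line 6: ['paper', 'golden', 'green'] (min_width=18, slack=2)
Line 7: ['purple', 'plate'] (min_width=12, slack=8)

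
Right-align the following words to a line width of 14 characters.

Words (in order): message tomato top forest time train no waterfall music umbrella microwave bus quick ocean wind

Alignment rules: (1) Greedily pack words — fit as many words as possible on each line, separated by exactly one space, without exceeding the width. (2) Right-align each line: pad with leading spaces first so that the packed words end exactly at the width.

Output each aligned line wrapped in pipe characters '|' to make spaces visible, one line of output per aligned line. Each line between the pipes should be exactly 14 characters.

Line 1: ['message', 'tomato'] (min_width=14, slack=0)
Line 2: ['top', 'forest'] (min_width=10, slack=4)
Line 3: ['time', 'train', 'no'] (min_width=13, slack=1)
Line 4: ['waterfall'] (min_width=9, slack=5)
Line 5: ['music', 'umbrella'] (min_width=14, slack=0)
Line 6: ['microwave', 'bus'] (min_width=13, slack=1)
Line 7: ['quick', 'ocean'] (min_width=11, slack=3)
Line 8: ['wind'] (min_width=4, slack=10)

Answer: |message tomato|
|    top forest|
| time train no|
|     waterfall|
|music umbrella|
| microwave bus|
|   quick ocean|
|          wind|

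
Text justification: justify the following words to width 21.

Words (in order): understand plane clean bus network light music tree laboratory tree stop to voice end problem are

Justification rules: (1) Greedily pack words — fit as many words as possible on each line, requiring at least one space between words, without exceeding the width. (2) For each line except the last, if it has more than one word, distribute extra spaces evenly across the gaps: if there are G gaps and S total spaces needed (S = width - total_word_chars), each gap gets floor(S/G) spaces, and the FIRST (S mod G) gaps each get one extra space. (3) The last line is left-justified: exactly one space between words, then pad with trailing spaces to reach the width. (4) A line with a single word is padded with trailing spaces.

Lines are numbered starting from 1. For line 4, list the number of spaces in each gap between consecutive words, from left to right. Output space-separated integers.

Answer: 2 1

Derivation:
Line 1: ['understand', 'plane'] (min_width=16, slack=5)
Line 2: ['clean', 'bus', 'network'] (min_width=17, slack=4)
Line 3: ['light', 'music', 'tree'] (min_width=16, slack=5)
Line 4: ['laboratory', 'tree', 'stop'] (min_width=20, slack=1)
Line 5: ['to', 'voice', 'end', 'problem'] (min_width=20, slack=1)
Line 6: ['are'] (min_width=3, slack=18)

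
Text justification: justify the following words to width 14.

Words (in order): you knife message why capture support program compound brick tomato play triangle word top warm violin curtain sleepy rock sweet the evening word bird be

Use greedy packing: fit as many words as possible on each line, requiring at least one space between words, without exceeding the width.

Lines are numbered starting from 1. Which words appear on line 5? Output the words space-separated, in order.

Line 1: ['you', 'knife'] (min_width=9, slack=5)
Line 2: ['message', 'why'] (min_width=11, slack=3)
Line 3: ['capture'] (min_width=7, slack=7)
Line 4: ['support'] (min_width=7, slack=7)
Line 5: ['program'] (min_width=7, slack=7)
Line 6: ['compound', 'brick'] (min_width=14, slack=0)
Line 7: ['tomato', 'play'] (min_width=11, slack=3)
Line 8: ['triangle', 'word'] (min_width=13, slack=1)
Line 9: ['top', 'warm'] (min_width=8, slack=6)
Line 10: ['violin', 'curtain'] (min_width=14, slack=0)
Line 11: ['sleepy', 'rock'] (min_width=11, slack=3)
Line 12: ['sweet', 'the'] (min_width=9, slack=5)
Line 13: ['evening', 'word'] (min_width=12, slack=2)
Line 14: ['bird', 'be'] (min_width=7, slack=7)

Answer: program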